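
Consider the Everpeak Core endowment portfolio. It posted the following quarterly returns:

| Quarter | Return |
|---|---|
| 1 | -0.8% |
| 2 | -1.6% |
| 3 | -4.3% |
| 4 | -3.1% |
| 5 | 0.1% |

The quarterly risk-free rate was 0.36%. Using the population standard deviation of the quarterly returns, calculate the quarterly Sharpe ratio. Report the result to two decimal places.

r̄ = (-0.8 − 1.6 − 4.3 − 3.1 + 0.1) / 5 = -9.70 / 5 = -1.9400%
Σ(r − r̄)² = 12.4920; population σ = √(12.4920/5) = 1.5806%
Sharpe = (r̄ − rf) / σ = (-1.9400 − 0.36) / 1.5806 = -2.3000 / 1.5806 = -1.4551

-1.46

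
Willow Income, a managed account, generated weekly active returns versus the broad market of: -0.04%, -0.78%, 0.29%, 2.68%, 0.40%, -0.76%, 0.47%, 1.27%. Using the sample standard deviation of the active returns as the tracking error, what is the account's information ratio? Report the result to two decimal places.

0.39

Mean return r̄ = 3.530 / 8 = 0.4413%
Sample std dev = √[8.8903 / 7] = 1.1270%
IR = r̄ / tracking error = 0.4413 / 1.1270 = 0.3916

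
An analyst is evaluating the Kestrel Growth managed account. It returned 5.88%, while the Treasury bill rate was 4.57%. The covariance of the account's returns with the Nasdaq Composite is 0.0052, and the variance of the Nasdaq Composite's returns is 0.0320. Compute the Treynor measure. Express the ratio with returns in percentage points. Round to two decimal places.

β = Cov / Var = 0.0052 / 0.0320 = 0.1625
Treynor = (Rp − Rf) / β = (5.88% − 4.57%) / 0.1625 = 1.31 / 0.1625 = 8.0615

8.06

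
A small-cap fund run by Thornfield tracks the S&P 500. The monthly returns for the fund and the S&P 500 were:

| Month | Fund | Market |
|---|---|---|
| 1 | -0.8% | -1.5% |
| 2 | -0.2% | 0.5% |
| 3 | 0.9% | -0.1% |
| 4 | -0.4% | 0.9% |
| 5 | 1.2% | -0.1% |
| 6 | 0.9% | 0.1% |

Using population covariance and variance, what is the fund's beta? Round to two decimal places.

0.20

r̄p = 0.2667%,  r̄m = -0.0333%
Cov = Σ(rp − r̄p)(rm − r̄m) / 6 = 0.1122
Var(rm) = Σ(rm − r̄m)² / 6 = 0.5556
β = Cov / Var = 0.1122 / 0.5556 = 0.2019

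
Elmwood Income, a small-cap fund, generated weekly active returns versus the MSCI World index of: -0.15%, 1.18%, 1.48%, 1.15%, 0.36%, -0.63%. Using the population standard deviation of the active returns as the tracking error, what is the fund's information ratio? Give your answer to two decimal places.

0.74

Mean return r̄ = 3.390 / 6 = 0.5650%
Σ(r − r̄)² = 3.5390; population σ = √(3.5390/6) = 0.7680%
IR = r̄ / tracking error = 0.5650 / 0.7680 = 0.7357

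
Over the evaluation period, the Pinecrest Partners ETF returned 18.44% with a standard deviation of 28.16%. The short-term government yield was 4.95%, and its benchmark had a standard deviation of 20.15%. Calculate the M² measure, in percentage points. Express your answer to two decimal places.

Sharpe = (Rp − Rf) / σp = (18.44% − 4.95%) / 28.16% = 0.4790
M² = Rf + Sharpe × σm = 4.95% + 0.4790 × 20.15% = 14.6019%

14.60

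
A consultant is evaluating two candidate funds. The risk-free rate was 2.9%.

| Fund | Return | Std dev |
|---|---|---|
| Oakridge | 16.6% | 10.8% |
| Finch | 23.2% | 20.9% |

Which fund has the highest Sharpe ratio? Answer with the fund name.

Oakridge

Oakridge: Sharpe ratio = (16.6% − 2.9%) / 10.8% = 1.269
Finch: Sharpe ratio = (23.2% − 2.9%) / 20.9% = 0.971
Highest: Oakridge (1.269).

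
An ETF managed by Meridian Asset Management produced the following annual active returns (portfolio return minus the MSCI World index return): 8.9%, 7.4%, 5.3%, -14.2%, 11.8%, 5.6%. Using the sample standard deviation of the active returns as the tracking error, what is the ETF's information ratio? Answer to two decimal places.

0.44

r̄ = (8.9 + 7.4 + 5.3 − 14.2 + 11.8 + 5.6) / 6 = 24.80 / 6 = 4.1333%
Σ(r − r̄)² = 431.7933; sample σ = √(431.7933/5) = 9.2929%
IR = r̄ / tracking error = 4.1333 / 9.2929 = 0.4448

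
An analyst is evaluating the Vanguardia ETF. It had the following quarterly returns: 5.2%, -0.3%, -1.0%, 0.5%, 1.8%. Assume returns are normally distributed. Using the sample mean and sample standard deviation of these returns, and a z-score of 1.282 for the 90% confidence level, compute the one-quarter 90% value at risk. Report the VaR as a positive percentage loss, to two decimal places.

r̄ = (5.2 − 0.3 − 1 + 0.5 + 1.8) / 5 = 1.2400%
Σ(r − r̄)² = (5.2 − 1.2400)² + (-0.3 − 1.2400)² + … = 23.9320
sample σ = √(23.9320 / 4) = √5.9830 = 2.4460%
VaR = −(r̄ − z·σ) = −(1.2400 − 1.282 × 2.4460) = −(-1.8958) = 1.8958%

1.90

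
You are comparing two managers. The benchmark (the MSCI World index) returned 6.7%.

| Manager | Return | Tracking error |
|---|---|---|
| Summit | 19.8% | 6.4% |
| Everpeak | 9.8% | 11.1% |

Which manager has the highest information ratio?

Summit: IR = (19.8% − 6.7%) / 6.4% = 2.047
Everpeak: IR = (9.8% − 6.7%) / 11.1% = 0.279
Highest: Summit (2.047).

Summit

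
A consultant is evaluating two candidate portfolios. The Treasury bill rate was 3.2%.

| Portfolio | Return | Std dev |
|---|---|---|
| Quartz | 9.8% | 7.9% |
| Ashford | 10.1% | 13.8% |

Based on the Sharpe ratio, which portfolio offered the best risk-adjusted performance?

Quartz

Quartz: Sharpe ratio = (9.8% − 3.2%) / 7.9% = 0.835
Ashford: Sharpe ratio = (10.1% − 3.2%) / 13.8% = 0.500
Highest: Quartz (0.835).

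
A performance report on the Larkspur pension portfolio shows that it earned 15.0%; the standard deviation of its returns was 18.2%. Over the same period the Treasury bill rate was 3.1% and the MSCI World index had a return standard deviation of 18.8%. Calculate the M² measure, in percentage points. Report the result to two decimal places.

Sharpe = (Rp − Rf) / σp = (15.0% − 3.1%) / 18.2% = 0.6538
M² = Rf + Sharpe × σm = 3.1% + 0.6538 × 18.8% = 15.3914%

15.39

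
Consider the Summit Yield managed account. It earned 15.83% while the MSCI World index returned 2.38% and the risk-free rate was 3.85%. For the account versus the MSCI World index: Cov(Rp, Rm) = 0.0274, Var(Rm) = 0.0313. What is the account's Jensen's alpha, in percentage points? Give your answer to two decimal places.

β = Cov / Var = 0.0274 / 0.0313 = 0.8754
E[R] = Rf + β(Rm − Rf) = 3.85% + 0.8754 × (2.38% − 3.85%) = 2.5632%
α = Rp − E[R] = 15.83% − 2.5632% = 13.2668

13.27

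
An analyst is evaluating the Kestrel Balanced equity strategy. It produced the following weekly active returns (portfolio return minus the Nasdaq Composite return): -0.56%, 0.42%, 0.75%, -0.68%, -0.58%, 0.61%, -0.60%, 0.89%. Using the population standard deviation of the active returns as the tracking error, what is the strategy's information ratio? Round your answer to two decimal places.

0.05

r̄ = (-0.56 + 0.42 + 0.75 − 0.68 − 0.58 + 0.61 − 0.6 + 0.89) / 8 = 0.250 / 8 = 0.0313%
Population σ = √[Σ(r − r̄)² / 8] = √[3.3677 / 8] = √0.4210 = 0.6488%
IR = r̄ / tracking error = 0.0313 / 0.6488 = 0.0482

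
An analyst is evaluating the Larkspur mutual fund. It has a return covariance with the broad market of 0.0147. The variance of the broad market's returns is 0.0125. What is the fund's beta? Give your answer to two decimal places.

1.18

β = Cov(Rp, Rm) / Var(Rm) = 0.0147 / 0.0125 = 1.1760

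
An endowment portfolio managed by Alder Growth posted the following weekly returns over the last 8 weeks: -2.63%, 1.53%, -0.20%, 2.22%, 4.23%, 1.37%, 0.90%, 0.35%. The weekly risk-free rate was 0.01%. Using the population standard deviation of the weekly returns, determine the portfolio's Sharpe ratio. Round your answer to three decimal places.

μ = (-2.63 + 1.53 − 0.2 + 2.22 + 4.23 + 1.37 + 0.9 + 0.35) / 8 = 0.9713%
Population σ = √[Σ(r − μ)² / 8] = √[27.3819 / 8] = √3.4227 = 1.8501%
Sharpe = (μ − rf) / σ = (0.9713 − 0.01) / 1.8501 = 0.9613 / 1.8501 = 0.5196

0.520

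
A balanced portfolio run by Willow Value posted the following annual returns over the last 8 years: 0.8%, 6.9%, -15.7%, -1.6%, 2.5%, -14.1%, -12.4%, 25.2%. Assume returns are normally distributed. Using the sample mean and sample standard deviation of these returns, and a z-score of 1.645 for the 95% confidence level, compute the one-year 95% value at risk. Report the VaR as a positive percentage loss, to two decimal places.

23.31

r̄ = (0.8 + 6.9 − 15.7 − 1.6 + 2.5 − 14.1 − 12.4 + 25.2) / 8 = -1.0500%
Σ(r − r̄)² = 1282.3400; sample σ = √(1282.3400/7) = 13.5348%
VaR = −(r̄ − z·σ) = −(-1.0500 − 1.645 × 13.5348) = −(-23.3147) = 23.3147%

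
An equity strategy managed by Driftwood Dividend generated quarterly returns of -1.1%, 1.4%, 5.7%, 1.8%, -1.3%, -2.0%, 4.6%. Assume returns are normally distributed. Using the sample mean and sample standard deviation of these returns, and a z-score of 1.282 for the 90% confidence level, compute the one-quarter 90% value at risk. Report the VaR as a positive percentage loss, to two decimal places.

2.54

r̄ = (-1.1 + 1.4 + 5.7 + 1.8 − 1.3 − 2 + 4.6) / 7 = 1.3000%
Σ(r − r̄)² = 53.9200; sample σ = √(53.9200/6) = 2.9978%
VaR = −(r̄ − z·σ) = −(1.3000 − 1.282 × 2.9978) = −(-2.5432) = 2.5432%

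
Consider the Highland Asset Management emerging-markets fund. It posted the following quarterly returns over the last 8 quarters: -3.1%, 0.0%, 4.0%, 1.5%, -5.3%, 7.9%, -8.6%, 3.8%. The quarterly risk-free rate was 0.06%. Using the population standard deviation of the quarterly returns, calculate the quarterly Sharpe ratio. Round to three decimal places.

-0.007

r̄ = (-3.1 + 0 + 4 + 1.5 − 5.3 + 7.9 − 8.6 + 3.8) / 8 = 0.20 / 8 = 0.0250%
Population σ = √[Σ(r − r̄)² / 8] = √[206.7550 / 8] = √25.8444 = 5.0837%
Sharpe = (r̄ − rf) / σ = (0.0250 − 0.06) / 5.0837 = -0.0350 / 5.0837 = -0.0069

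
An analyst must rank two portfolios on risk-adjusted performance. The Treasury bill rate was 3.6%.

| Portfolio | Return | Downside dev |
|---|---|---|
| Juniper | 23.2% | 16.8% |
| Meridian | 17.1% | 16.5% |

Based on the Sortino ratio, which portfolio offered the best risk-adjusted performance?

Juniper

Juniper: Sortino ratio = (23.2% − 3.6%) / 16.8% = 1.167
Meridian: Sortino ratio = (17.1% − 3.6%) / 16.5% = 0.818
Highest: Juniper (1.167).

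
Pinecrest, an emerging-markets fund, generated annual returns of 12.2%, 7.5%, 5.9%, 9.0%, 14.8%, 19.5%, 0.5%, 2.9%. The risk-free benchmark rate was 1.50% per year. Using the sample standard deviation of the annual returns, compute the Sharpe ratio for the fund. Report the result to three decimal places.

1.202

μ = (12.2 + 7.5 + 5.9 + 9 + 14.8 + 19.5 + 0.5 + 2.9) / 8 = 9.0375%
Sample std dev = √[275.4388 / 7] = 6.2728%
Sharpe = (μ − rf) / σ = (9.0375 − 1.5) / 6.2728 = 7.5375 / 6.2728 = 1.2016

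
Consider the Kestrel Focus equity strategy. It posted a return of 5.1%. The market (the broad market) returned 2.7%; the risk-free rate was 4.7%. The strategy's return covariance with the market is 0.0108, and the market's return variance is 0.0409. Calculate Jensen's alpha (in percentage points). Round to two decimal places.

0.93

β = Cov / Var = 0.0108 / 0.0409 = 0.2641
E[R] = Rf + β(Rm − Rf) = 4.7% + 0.2641 × (2.7% − 4.7%) = 4.1718%
α = Rp − E[R] = 5.1% − 4.1718% = 0.9282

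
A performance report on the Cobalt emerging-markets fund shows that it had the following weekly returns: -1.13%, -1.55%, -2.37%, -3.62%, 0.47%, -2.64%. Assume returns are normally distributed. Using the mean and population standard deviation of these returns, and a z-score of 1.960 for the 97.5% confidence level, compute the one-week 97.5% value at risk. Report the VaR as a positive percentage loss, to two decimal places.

Mean return r̄ = -10.840 / 6 = -1.8067%
Population σ = √[Σ(r − r̄)² / 6] = √[10.0069 / 6] = √1.6678 = 1.2914%
VaR = −(r̄ − z·σ) = −(-1.8067 − 1.960 × 1.2914) = −(-4.3378) = 4.3378%

4.34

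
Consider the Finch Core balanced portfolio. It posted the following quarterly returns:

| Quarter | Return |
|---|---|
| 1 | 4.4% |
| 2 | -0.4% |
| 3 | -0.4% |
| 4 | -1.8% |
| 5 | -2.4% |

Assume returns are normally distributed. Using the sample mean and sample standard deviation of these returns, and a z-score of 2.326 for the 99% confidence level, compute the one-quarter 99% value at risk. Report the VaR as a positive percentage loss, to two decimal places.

r̄ = (4.4 − 0.4 − 0.4 − 1.8 − 2.4) / 5 = -0.1200%
Sample std dev = √[28.6080 / 4] = 2.6743%
VaR = −(r̄ − z·σ) = −(-0.1200 − 2.326 × 2.6743) = −(-6.3404) = 6.3404%

6.34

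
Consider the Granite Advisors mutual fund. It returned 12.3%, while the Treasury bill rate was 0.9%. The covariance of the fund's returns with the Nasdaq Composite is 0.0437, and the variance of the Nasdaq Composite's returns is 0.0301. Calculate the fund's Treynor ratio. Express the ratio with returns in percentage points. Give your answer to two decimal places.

7.85

β = Cov / Var = 0.0437 / 0.0301 = 1.4518
Treynor = (Rp − Rf) / β = (12.3% − 0.9%) / 1.4518 = 11.40 / 1.4518 = 7.8523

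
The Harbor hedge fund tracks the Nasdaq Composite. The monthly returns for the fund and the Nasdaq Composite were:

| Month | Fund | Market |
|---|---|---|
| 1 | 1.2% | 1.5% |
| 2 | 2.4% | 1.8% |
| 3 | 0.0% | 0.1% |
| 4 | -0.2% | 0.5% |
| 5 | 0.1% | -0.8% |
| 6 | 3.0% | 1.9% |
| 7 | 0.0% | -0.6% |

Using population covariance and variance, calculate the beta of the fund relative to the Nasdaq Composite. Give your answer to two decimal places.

r̄p = 0.9286%,  r̄m = 0.6286%
Cov = Σ(rp − r̄p)(rm − r̄m) / 7 = 1.0792
Var(rm) = Σ(rm − r̄m)² / 7 = 1.0849
β = Cov / Var = 1.0792 / 1.0849 = 0.9947

0.99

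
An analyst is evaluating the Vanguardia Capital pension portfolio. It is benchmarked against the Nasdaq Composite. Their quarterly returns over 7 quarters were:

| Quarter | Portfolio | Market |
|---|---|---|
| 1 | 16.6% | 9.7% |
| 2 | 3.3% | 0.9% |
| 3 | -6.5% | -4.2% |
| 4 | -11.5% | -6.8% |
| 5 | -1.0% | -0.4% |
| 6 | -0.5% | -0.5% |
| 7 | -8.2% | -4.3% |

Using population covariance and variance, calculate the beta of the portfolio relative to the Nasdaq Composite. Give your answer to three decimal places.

r̄p = -1.1143%,  r̄m = -0.8000%
Cov = Σ(rp − r̄p)(rm − r̄m) / 7 = 42.7371
Var(rm) = Σ(rm − r̄m)² / 7 = 24.7429
β = Cov / Var = 42.7371 / 24.7429 = 1.7272

1.727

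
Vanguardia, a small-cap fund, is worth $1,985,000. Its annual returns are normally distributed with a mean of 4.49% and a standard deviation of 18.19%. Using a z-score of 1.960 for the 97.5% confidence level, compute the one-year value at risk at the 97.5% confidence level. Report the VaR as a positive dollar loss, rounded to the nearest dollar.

$618,574

Return at the 97.5% tail: μ − z·σ = 4.49% − 1.960 × 18.19% = 4.49 − 35.6524 = -31.1624%
VaR = −(-31.1624%) × $1,985,000 = 31.1624% × $1,985,000 = $618,574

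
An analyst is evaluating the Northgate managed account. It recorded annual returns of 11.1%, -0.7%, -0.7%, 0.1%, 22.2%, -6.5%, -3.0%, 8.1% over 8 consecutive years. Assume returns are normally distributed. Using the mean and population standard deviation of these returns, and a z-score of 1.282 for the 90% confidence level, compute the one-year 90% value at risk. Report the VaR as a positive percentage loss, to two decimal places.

r̄ = (11.1 − 0.7 − 0.7 + 0.1 + 22.2 − 6.5 − 3 + 8.1) / 8 = 3.8250%
Σ(r − r̄)² = 616.8550; population σ = √(616.8550/8) = 8.7811%
VaR = −(r̄ − z·σ) = −(3.8250 − 1.282 × 8.7811) = −(-7.4324) = 7.4324%

7.43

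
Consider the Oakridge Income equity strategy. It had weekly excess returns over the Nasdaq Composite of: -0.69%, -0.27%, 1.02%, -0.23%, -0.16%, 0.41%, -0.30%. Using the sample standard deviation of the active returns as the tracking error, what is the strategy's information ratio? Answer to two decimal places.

-0.06

Mean return μ = -0.220 / 7 = -0.0314%
Σ(r − μ)² = (-0.69 − (-0.0314))² + (-0.27 − (-0.0314))² + (1.02 − (-0.0314))² + … = 1.9191
σ = √[1.9191 / 6] = 0.5656%
IR = μ / tracking error = -0.0314 / 0.5656 = -0.0555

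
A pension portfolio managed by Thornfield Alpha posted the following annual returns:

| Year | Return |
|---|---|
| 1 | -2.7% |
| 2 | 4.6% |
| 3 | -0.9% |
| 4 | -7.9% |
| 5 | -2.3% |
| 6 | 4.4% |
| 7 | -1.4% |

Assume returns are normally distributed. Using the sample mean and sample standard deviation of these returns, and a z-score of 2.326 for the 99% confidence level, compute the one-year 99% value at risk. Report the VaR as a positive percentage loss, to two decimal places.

10.97

r̄ = (-2.7 + 4.6 − 0.9 − 7.9 − 2.3 + 4.4 − 1.4) / 7 = -0.8857%
Sample σ = √[Σ(r − r̄)² / 6] = √[112.7886 / 6] = √18.7981 = 4.3357%
VaR = −(r̄ − z·σ) = −(-0.8857 − 2.326 × 4.3357) = −(-10.9705) = 10.9705%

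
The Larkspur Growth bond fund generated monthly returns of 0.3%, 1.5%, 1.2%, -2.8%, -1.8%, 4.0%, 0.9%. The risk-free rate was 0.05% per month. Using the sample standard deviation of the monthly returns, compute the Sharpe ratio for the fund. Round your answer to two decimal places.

0.19

r̄ = (0.3 + 1.5 + 1.2 − 2.8 − 1.8 + 4 + 0.9) / 7 = 0.4714%
Σ(r − r̄)² = (0.3 − 0.4714)² + (1.5 − 0.4714)² + (1.2 − 0.4714)² + … = 30.1143
σ = √[30.1143 / 6] = 2.2403%
Sharpe = (r̄ − rf) / σ = (0.4714 − 0.05) / 2.2403 = 0.4214 / 2.2403 = 0.1881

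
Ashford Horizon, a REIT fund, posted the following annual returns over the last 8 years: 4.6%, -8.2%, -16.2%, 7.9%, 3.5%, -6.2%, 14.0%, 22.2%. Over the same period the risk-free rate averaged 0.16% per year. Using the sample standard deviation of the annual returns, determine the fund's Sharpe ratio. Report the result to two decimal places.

0.20

r̄ = (4.6 − 8.2 − 16.2 + 7.9 + 3.5 − 6.2 + 14 + 22.2) / 8 = 21.60 / 8 = 2.7000%
Σ(r − r̄)² = 1094.4600; sample σ = √(1094.4600/7) = 12.5041%
Sharpe = (r̄ − rf) / σ = (2.7000 − 0.16) / 12.5041 = 2.5400 / 12.5041 = 0.2031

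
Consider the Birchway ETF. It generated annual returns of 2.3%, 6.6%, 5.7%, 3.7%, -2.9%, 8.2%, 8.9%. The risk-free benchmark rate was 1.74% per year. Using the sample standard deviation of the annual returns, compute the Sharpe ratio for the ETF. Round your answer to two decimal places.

Mean return μ = 32.50 / 7 = 4.6429%
Σ(r − μ)² = 98.9971; sample σ = √(98.9971/6) = 4.0620%
Sharpe = (μ − rf) / σ = (4.6429 − 1.74) / 4.0620 = 2.9029 / 4.0620 = 0.7146

0.71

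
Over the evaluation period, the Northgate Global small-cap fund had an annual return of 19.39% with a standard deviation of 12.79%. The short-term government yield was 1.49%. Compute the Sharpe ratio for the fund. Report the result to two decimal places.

Sharpe = (Rp − Rf) / σp = (19.39% − 1.49%) / 12.79% = 17.90% / 12.79% = 1.3995

1.40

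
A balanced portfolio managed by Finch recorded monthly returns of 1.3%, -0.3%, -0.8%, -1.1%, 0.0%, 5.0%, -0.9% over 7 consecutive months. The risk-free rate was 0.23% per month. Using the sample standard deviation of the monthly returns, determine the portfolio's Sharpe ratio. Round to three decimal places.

Mean return r̄ = 3.20 / 7 = 0.4571%
Sample σ = √[Σ(r − r̄)² / 6] = √[27.9771 / 6] = √4.6629 = 2.1594%
Sharpe = (r̄ − rf) / σ = (0.4571 − 0.23) / 2.1594 = 0.2271 / 2.1594 = 0.1052

0.105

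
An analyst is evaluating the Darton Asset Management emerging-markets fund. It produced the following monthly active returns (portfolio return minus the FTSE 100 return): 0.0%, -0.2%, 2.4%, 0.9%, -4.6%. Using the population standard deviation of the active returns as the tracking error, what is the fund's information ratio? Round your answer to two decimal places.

μ = (0 − 0.2 + 2.4 + 0.9 − 4.6) / 5 = -1.50 / 5 = -0.3000%
Population σ = √[Σ(r − μ)² / 5] = √[27.3200 / 5] = √5.4640 = 2.3375%
IR = μ / tracking error = -0.3000 / 2.3375 = -0.1283

-0.13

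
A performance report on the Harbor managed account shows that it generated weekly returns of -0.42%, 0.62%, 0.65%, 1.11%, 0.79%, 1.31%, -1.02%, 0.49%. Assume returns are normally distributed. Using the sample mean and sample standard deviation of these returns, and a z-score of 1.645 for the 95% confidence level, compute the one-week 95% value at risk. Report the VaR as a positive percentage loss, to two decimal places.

r̄ = (-0.42 + 0.62 + 0.65 + 1.11 + 0.79 + 1.31 − 1.02 + 0.49) / 8 = 0.4413%
Σ(r − r̄)² = (-0.42 − 0.4413)² + (0.62 − 0.4413)² + (0.65 − 0.4413)² + … = 4.2785
sample σ = √(4.2785 / 7) = √0.6112 = 0.7818%
VaR = −(r̄ − z·σ) = −(0.4413 − 1.645 × 0.7818) = −(-0.8448) = 0.8448%

0.84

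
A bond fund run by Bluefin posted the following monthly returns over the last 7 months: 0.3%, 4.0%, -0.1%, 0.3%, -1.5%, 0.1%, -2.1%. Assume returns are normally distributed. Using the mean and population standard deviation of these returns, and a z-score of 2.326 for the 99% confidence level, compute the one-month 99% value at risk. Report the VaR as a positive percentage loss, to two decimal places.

4.05

μ = (0.3 + 4 − 0.1 + 0.3 − 1.5 + 0.1 − 2.1) / 7 = 1.00 / 7 = 0.1429%
Σ(r − μ)² = (0.3 − 0.1429)² + (4 − 0.1429)² + (-0.1 − 0.1429)² + … = 22.7171
population σ = √(22.7171 / 7) = √3.2453 = 1.8015%
VaR = −(μ − z·σ) = −(0.1429 − 2.326 × 1.8015) = −(-4.0474) = 4.0474%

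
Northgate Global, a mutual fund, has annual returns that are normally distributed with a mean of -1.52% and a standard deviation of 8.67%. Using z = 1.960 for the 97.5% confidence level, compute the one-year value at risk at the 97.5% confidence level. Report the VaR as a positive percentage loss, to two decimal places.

VaR (as % loss) = −(μ − z·σ) = −(-1.52% − 1.960 × 8.67%) = −(-18.5132%) = 18.5132%

18.51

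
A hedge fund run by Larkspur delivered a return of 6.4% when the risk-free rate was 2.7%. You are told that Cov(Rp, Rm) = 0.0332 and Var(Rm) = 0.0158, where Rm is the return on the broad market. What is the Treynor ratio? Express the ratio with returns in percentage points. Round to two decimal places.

β = Cov / Var = 0.0332 / 0.0158 = 2.1013
Treynor = (Rp − Rf) / β = (6.4% − 2.7%) / 2.1013 = 3.70 / 2.1013 = 1.7608

1.76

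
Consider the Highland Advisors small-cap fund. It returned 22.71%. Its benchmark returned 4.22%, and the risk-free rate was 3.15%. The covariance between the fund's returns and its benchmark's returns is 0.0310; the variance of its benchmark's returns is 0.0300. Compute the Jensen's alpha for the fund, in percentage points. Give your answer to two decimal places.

18.45

β = Cov / Var = 0.0310 / 0.0300 = 1.0333
E[R] = Rf + β(Rm − Rf) = 3.15% + 1.0333 × (4.22% − 3.15%) = 4.2556%
α = Rp − E[R] = 22.71% − 4.2556% = 18.4544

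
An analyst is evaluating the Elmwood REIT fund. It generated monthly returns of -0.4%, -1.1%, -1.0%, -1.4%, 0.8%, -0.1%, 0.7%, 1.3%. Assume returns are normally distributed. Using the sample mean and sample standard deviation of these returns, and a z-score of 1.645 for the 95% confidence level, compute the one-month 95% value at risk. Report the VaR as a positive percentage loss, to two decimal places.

r̄ = (-0.4 − 1.1 − 1 − 1.4 + 0.8 − 0.1 + 0.7 + 1.3) / 8 = -0.1500%
Σ(r − r̄)² = (-0.4 − (-0.1500))² + (-1.1 − (-0.1500))² + (-1 − (-0.1500))² + … = 6.9800
σ = √[6.9800 / 7] = 0.9986%
VaR = −(r̄ − z·σ) = −(-0.1500 − 1.645 × 0.9986) = −(-1.7927) = 1.7927%

1.79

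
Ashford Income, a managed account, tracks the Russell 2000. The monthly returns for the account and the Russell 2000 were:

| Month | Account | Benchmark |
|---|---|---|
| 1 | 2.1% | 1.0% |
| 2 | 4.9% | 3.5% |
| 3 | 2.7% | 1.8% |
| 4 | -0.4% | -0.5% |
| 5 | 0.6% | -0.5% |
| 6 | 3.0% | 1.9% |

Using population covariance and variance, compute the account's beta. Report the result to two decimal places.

r̄p = 2.1500%,  r̄m = 1.2000%
Cov = Σ(rp − r̄p)(rm − r̄m) / 6 = 2.3717
Var(rm) = Σ(rm − r̄m)² / 6 = 1.9933
β = Cov / Var = 2.3717 / 1.9933 = 1.1898

1.19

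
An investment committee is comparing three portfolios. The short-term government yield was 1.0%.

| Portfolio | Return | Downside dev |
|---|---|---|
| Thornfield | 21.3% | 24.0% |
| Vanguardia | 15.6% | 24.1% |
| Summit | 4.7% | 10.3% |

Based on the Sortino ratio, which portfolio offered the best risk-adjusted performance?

Thornfield

Thornfield: Sortino ratio = (21.3% − 1.0%) / 24.0% = 0.846
Vanguardia: Sortino ratio = (15.6% − 1.0%) / 24.1% = 0.606
Summit: Sortino ratio = (4.7% − 1.0%) / 10.3% = 0.359
Highest: Thornfield (0.846).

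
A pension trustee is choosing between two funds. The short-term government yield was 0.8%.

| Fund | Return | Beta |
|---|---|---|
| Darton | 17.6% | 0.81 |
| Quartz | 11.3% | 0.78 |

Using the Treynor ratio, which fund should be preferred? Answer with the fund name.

Darton: Treynor = (17.6% − 0.8%) / 0.81 = 20.741
Quartz: Treynor = (11.3% − 0.8%) / 0.78 = 13.462
Highest: Darton (20.741).

Darton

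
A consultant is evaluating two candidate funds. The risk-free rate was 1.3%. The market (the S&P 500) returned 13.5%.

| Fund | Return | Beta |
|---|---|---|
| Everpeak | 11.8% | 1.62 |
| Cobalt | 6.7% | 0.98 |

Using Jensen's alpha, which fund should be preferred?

Everpeak: α = 11.8% − [1.3% + 1.62 × (13.5% − 1.3%)] = -9.264
Cobalt: α = 6.7% − [1.3% + 0.98 × (13.5% − 1.3%)] = -6.556
Highest: Cobalt (-6.556).

Cobalt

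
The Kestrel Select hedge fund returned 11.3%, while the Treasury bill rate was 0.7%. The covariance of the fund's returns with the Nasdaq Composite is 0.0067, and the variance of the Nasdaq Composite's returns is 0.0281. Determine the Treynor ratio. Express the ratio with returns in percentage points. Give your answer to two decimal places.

44.46

β = Cov / Var = 0.0067 / 0.0281 = 0.2384
Treynor = (Rp − Rf) / β = (11.3% − 0.7%) / 0.2384 = 10.60 / 0.2384 = 44.4631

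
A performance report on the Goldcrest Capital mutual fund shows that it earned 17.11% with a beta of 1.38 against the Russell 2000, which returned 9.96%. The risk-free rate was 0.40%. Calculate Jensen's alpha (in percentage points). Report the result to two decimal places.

3.52

CAPM expected return = Rf + β(Rm − Rf) = 0.40% + 1.38 × (9.96% − 0.40%) = 0.4 + 1.38 × 9.56 = 13.5928%
Jensen's α = Rp − E[R] = 17.11% − 13.5928% = 3.5172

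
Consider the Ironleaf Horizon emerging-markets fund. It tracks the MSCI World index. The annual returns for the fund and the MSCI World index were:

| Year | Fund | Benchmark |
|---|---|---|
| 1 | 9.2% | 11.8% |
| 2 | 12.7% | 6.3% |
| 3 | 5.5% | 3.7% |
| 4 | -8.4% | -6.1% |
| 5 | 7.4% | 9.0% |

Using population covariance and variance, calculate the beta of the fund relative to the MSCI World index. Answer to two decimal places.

1.04

r̄p = 5.2800%,  r̄m = 4.9400%
Cov = Σ(rp − r̄p)(rm − r̄m) / 5 = 39.2688
Var(rm) = Σ(rm − r̄m)² / 5 = 37.7624
β = Cov / Var = 39.2688 / 37.7624 = 1.0399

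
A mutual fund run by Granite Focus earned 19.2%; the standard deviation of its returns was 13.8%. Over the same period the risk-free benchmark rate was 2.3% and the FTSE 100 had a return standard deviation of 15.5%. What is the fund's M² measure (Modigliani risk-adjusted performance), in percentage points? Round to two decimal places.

Sharpe = (Rp − Rf) / σp = (19.2% − 2.3%) / 13.8% = 1.2246
M² = Rf + Sharpe × σm = 2.3% + 1.2246 × 15.5% = 21.2813%

21.28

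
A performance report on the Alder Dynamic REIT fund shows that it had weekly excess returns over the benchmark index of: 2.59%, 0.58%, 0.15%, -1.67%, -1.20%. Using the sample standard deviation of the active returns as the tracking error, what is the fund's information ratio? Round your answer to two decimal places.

0.05

r̄ = (2.59 + 0.58 + 0.15 − 1.67 − 1.2) / 5 = 0.0900%
Σ(r − r̄)² = (2.59 − 0.0900)² + (0.58 − 0.0900)² + … = 11.2554
sample σ = √(11.2554 / 4) = √2.8139 = 1.6775%
IR = r̄ / tracking error = 0.0900 / 1.6775 = 0.0537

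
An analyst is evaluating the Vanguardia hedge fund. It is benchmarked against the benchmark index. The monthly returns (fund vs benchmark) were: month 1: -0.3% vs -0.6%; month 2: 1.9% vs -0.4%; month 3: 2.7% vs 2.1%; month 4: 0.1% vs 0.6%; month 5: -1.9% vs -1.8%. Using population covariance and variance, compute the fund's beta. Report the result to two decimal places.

1.01

r̄p = 0.5000%,  r̄m = -0.0200%
Cov = Σ(rp − r̄p)(rm − r̄m) / 5 = 1.7240
Var(rm) = Σ(rm − r̄m)² / 5 = 1.7056
β = Cov / Var = 1.7240 / 1.7056 = 1.0108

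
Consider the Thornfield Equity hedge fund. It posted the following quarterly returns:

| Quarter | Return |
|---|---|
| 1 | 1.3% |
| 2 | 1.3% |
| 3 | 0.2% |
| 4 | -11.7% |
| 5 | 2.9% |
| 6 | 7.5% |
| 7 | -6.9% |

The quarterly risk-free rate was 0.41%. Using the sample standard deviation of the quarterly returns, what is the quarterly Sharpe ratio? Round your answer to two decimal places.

Mean return μ = -5.40 / 7 = -0.7714%
Σ(r − μ)² = (1.3 − (-0.7714))² + (1.3 − (-0.7714))² + (0.2 − (-0.7714))² + … = 248.4143
sample σ = √(248.4143 / 6) = √41.4024 = 6.4345%
Sharpe = (μ − rf) / σ = (-0.7714 − 0.41) / 6.4345 = -1.1814 / 6.4345 = -0.1836

-0.18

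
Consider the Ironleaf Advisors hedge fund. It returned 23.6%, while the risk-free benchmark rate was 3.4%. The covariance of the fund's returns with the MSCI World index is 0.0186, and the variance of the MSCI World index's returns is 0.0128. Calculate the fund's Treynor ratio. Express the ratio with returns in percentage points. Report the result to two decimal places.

β = Cov / Var = 0.0186 / 0.0128 = 1.4531
Treynor = (Rp − Rf) / β = (23.6% − 3.4%) / 1.4531 = 20.20 / 1.4531 = 13.9013

13.90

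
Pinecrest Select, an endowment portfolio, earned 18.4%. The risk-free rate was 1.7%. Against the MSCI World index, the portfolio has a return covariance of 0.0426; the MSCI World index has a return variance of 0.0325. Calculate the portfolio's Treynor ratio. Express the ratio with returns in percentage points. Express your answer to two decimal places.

β = Cov / Var = 0.0426 / 0.0325 = 1.3108
Treynor = (Rp − Rf) / β = (18.4% − 1.7%) / 1.3108 = 16.70 / 1.3108 = 12.7403

12.74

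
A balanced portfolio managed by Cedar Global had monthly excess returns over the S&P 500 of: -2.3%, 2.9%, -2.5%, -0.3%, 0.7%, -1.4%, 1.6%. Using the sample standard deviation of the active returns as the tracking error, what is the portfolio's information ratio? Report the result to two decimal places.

-0.09

Mean return μ = -1.30 / 7 = -0.1857%
Sample std dev = √[24.8086 / 6] = 2.0334%
IR = μ / tracking error = -0.1857 / 2.0334 = -0.0913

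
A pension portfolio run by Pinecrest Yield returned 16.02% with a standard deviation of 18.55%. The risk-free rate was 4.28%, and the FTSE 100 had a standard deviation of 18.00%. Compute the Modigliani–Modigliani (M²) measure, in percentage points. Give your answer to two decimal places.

Sharpe = (Rp − Rf) / σp = (16.02% − 4.28%) / 18.55% = 0.6329
M² = Rf + Sharpe × σm = 4.28% + 0.6329 × 18.00% = 15.6722%

15.67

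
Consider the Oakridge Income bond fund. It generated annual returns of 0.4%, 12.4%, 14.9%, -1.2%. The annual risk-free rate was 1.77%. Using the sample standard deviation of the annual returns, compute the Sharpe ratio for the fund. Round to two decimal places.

0.59

r̄ = (0.4 + 12.4 + 14.9 − 1.2) / 4 = 26.50 / 4 = 6.6250%
Σ(r − r̄)² = 201.8075; sample σ = √(201.8075/3) = 8.2018%
Sharpe = (r̄ − rf) / σ = (6.6250 − 1.77) / 8.2018 = 4.8550 / 8.2018 = 0.5919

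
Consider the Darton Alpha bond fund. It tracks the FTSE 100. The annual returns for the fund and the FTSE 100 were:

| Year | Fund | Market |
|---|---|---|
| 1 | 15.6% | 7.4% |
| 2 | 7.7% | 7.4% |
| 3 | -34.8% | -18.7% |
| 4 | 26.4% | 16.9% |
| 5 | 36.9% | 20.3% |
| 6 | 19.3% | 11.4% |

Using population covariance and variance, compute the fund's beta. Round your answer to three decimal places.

1.791

r̄p = 11.8500%,  r̄m = 7.4500%
Cov = Σ(rp − r̄p)(rm − r̄m) / 6 = 284.7892
Var(rm) = Σ(rm − r̄m)² / 6 = 158.9758
β = Cov / Var = 284.7892 / 158.9758 = 1.7914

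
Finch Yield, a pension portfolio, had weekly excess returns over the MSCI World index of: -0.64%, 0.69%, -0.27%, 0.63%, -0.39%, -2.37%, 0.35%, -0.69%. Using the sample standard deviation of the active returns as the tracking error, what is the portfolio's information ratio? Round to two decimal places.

r̄ = (-0.64 + 0.69 − 0.27 + 0.63 − 0.39 − 2.37 + 0.35 − 0.69) / 8 = -2.690 / 8 = -0.3363%
Sample std dev = √[6.8186 / 7] = 0.9870%
IR = r̄ / tracking error = -0.3363 / 0.9870 = -0.3407

-0.34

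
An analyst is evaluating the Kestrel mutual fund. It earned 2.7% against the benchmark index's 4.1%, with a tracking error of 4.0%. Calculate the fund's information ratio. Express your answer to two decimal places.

IR = (Rp − Rb) / TE = (2.7% − 4.1%) / 4.0% = -1.40% / 4.0% = -0.3500

-0.35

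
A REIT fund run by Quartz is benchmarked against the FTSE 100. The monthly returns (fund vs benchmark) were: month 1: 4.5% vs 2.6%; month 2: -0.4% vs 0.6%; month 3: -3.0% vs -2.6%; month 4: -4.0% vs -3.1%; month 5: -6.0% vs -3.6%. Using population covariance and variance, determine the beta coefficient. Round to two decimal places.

r̄p = -1.7800%,  r̄m = -1.2200%
Cov = Σ(rp − r̄p)(rm − r̄m) / 5 = 8.4804
Var(rm) = Σ(rm − r̄m)² / 5 = 5.8016
β = Cov / Var = 8.4804 / 5.8016 = 1.4617

1.46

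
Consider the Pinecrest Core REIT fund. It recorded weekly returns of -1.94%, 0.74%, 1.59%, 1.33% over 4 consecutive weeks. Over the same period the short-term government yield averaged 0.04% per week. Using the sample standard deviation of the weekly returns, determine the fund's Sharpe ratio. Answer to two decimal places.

r̄ = (-1.94 + 0.74 + 1.59 + 1.33) / 4 = 0.4300%
Σ(r − r̄)² = (-1.94 − 0.4300)² + (0.74 − 0.4300)² + (1.59 − 0.4300)² + … = 7.8686
sample σ = √(7.8686 / 3) = √2.6229 = 1.6195%
Sharpe = (r̄ − rf) / σ = (0.4300 − 0.04) / 1.6195 = 0.3900 / 1.6195 = 0.2408

0.24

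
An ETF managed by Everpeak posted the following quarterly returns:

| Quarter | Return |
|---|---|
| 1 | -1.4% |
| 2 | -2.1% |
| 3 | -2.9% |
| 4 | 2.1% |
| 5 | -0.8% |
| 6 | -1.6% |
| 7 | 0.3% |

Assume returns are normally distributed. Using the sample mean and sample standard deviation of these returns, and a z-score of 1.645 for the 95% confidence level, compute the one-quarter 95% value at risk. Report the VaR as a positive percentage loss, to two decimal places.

3.65

r̄ = (-1.4 − 2.1 − 2.9 + 2.1 − 0.8 − 1.6 + 0.3) / 7 = -6.40 / 7 = -0.9143%
Sample std dev = √[16.6286 / 6] = 1.6648%
VaR = −(r̄ − z·σ) = −(-0.9143 − 1.645 × 1.6648) = −(-3.6529) = 3.6529%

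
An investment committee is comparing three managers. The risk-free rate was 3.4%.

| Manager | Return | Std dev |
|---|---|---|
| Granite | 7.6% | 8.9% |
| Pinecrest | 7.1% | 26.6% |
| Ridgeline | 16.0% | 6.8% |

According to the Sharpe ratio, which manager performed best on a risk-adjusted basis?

Ridgeline

Granite: Sharpe ratio = (7.6% − 3.4%) / 8.9% = 0.472
Pinecrest: Sharpe ratio = (7.1% − 3.4%) / 26.6% = 0.139
Ridgeline: Sharpe ratio = (16.0% − 3.4%) / 6.8% = 1.853
Highest: Ridgeline (1.853).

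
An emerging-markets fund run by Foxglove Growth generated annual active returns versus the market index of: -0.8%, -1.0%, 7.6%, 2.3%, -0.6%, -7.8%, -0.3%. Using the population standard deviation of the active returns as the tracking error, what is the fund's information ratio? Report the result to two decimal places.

-0.02

μ = (-0.8 − 1 + 7.6 + 2.3 − 0.6 − 7.8 − 0.3) / 7 = -0.0857%
Σ(r − μ)² = 125.9286; population σ = √(125.9286/7) = 4.2414%
IR = μ / tracking error = -0.0857 / 4.2414 = -0.0202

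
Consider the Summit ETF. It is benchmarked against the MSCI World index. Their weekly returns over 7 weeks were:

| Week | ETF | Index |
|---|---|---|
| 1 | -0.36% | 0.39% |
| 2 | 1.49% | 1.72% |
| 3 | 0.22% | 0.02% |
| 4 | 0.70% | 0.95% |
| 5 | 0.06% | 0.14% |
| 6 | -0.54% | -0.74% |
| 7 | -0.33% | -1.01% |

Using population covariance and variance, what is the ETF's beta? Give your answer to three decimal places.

r̄p = 0.1771%,  r̄m = 0.2100%
Cov = Σ(rp − r̄p)(rm − r̄m) / 7 = 0.5104
Var(rm) = Σ(rm − r̄m)² / 7 = 0.7560
β = Cov / Var = 0.5104 / 0.7560 = 0.6751

0.675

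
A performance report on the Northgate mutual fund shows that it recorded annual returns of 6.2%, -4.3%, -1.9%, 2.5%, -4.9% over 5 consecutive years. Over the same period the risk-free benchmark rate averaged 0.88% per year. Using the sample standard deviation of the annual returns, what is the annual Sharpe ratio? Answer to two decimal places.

-0.29

r̄ = (6.2 − 4.3 − 1.9 + 2.5 − 4.9) / 5 = -0.4800%
Sample σ = √[Σ(r − r̄)² / 4] = √[89.6480 / 4] = √22.4120 = 4.7341%
Sharpe = (r̄ − rf) / σ = (-0.4800 − 0.88) / 4.7341 = -1.3600 / 4.7341 = -0.2873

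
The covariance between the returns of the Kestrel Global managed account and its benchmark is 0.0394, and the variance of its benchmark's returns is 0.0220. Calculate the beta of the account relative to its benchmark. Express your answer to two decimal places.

1.79

β = Cov(Rp, Rm) / Var(Rm) = 0.0394 / 0.0220 = 1.7909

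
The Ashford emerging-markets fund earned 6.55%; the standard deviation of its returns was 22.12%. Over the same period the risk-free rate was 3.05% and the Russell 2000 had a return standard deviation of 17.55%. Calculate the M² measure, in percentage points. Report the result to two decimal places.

5.83

Sharpe = (Rp − Rf) / σp = (6.55% − 3.05%) / 22.12% = 0.1582
M² = Rf + Sharpe × σm = 3.05% + 0.1582 × 17.55% = 5.8264%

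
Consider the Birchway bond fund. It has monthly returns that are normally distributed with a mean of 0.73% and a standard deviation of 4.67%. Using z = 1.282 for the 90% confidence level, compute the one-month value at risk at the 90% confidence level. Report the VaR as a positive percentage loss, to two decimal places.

5.26

VaR (as % loss) = −(μ − z·σ) = −(0.73% − 1.282 × 4.67%) = −(-5.25694%) = 5.25694%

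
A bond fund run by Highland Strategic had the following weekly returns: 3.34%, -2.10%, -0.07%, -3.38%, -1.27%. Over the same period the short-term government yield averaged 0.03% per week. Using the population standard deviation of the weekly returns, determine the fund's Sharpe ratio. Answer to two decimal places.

r̄ = (3.34 − 2.1 − 0.07 − 3.38 − 1.27) / 5 = -3.480 / 5 = -0.6960%
Σ(r − r̄)² = (3.34 − (-0.6960))² + (-2.1 − (-0.6960))² + (-0.07 − (-0.6960))² + … = 26.1857
σ = √[26.1857 / 5] = 2.2885%
Sharpe = (r̄ − rf) / σ = (-0.6960 − 0.03) / 2.2885 = -0.7260 / 2.2885 = -0.3172

-0.32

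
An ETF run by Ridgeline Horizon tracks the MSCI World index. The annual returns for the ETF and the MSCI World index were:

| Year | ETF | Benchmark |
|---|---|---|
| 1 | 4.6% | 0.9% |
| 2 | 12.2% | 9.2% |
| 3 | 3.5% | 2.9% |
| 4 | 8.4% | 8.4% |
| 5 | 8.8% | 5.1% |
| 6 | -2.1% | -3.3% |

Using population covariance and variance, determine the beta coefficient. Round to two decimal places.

r̄p = 5.9000%,  r̄m = 3.8667%
Cov = Σ(rp − r̄p)(rm − r̄m) / 6 = 18.6700
Var(rm) = Σ(rm − r̄m)² / 6 = 18.6022
β = Cov / Var = 18.6700 / 18.6022 = 1.0036

1.00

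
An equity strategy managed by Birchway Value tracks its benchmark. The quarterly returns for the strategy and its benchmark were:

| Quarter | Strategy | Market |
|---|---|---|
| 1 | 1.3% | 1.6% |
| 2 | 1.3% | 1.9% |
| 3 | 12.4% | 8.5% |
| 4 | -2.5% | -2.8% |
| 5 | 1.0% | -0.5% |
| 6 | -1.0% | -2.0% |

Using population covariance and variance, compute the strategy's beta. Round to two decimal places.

r̄p = 2.0833%,  r̄m = 1.1167%
Cov = Σ(rp − r̄p)(rm − r̄m) / 6 = 17.4153
Var(rm) = Σ(rm − r̄m)² / 6 = 13.8381
β = Cov / Var = 17.4153 / 13.8381 = 1.2585

1.26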